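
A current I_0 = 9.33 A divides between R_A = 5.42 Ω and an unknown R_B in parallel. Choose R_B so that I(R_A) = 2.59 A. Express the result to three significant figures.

R_B ≈ 2.08 Ω

The fraction through R_A equals R_B/(R_A+R_B).
With f = 0.2776, R_B = R_A · f/(1−f) = 5.42 × 0.3843 = 2.083 Ω.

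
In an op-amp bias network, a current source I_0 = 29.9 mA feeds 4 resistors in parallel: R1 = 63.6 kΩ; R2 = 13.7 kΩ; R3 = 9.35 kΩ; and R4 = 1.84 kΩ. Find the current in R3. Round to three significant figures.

I ≈ 4.33 mA

Total conductance ΣG = 1/63.6 + 1/13.7 + 1/9.35 + 1/1.84 = 0.7391 (units of 1/kΩ).
By the current-divider rule, I = I_0 · G_k/ΣG = 29.9 × 0.1447 = 4.326 mA.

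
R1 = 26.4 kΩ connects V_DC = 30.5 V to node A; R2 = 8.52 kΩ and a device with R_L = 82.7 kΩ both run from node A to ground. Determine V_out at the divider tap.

V_out ≈ 6.90 V

R2 ‖ R_L = (8.52 × 82.7)/(8.52 + 82.7) = 7.724 kΩ.
Now apply the divider: V_out = 30.5 × 0.2264 = 6.904 V.
(Unloaded it would be 7.44 V; the load pulls it down.)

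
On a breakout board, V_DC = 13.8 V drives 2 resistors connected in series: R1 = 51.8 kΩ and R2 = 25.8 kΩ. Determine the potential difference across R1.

Total series resistance ΣR = 51.8 + 25.8 = 77.60 kΩ.
By the voltage-divider rule, V = 13.8 × 51.80/77.60 = 9.212 V.

V ≈ 9.21 V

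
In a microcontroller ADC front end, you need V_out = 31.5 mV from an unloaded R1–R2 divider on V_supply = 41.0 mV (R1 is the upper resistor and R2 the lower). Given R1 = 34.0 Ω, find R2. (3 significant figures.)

R2 ≈ 113 Ω

V_out/V_supply = R2/(R1+R2) = 0.7683.
R2 = R1 · 0.7683/(1 − 0.7683) = 112.7 Ω.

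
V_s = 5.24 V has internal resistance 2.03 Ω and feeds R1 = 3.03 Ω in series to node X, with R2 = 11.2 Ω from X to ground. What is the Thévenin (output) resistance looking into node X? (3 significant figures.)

R1' = 2.03 + 3.03 = 5.060 Ω (source resistance + R1).
Zeroing V_s shorts the top of R1' to ground, so R_th = R1' ‖ R2 = 3.485 Ω.

R_th ≈ 3.49 Ω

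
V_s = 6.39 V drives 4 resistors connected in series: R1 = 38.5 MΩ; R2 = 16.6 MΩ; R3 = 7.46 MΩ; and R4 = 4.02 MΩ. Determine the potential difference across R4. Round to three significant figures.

Total series resistance ΣR = 38.5 + 16.6 + 7.46 + 4.02 = 66.58 MΩ.
By the voltage-divider rule, V = 6.39 × 4.020/66.58 = 0.3858 V.

V ≈ 0.386 V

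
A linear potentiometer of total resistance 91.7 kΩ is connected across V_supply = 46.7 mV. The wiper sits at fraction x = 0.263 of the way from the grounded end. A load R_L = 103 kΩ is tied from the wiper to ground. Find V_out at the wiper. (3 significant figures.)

V_out ≈ 10.5 mV

Split the track: R_lower = x·R_p = 24.12 kΩ, R_upper = (1−x)·R_p = 67.58 kΩ.
(x·R_p) ‖ R_L = 19.54 kΩ.
V_out = 46.7 × 19.54/(67.58 + 19.54) = 10.47 mV.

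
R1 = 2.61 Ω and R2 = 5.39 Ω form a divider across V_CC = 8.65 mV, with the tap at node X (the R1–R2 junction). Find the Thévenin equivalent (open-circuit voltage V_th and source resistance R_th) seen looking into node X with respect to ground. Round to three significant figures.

With X open, the divider is unloaded: V_th = 8.65 × 5.39/8.000 = 5.828 mV.
Zeroing V_CC shorts the top of R1 to ground, so R_th = R1 ‖ R2 = 1.758 Ω.

V_th ≈ 5.83 mV, R_th ≈ 1.76 Ω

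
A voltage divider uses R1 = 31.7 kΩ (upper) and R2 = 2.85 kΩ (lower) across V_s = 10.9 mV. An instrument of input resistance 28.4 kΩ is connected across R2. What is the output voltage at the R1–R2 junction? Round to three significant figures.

V_out ≈ 0.823 mV

First combine the lower leg with the load: R2 ‖ R_L = 2.590 kΩ.
Now apply the divider: V_out = 10.9 × 0.07553 = 0.8233 mV.
(Unloaded it would be 0.899 mV; the load pulls it down.)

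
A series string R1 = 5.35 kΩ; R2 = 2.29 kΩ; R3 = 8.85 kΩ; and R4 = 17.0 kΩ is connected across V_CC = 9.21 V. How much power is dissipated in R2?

ΣR = 33.49 kΩ → I = 9.21/33.49 = 0.2750 mA.
P = I²R = 0.07563 × 2.29 = 0.1732 mW.

P ≈ 0.173 mW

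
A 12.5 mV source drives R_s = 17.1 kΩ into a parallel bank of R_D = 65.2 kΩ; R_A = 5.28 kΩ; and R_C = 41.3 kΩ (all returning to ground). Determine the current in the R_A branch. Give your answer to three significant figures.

I ≈ 0.482 µA

Parallel bank: R_p = 1/(1/65.2 + 1/5.28 + 1/41.3) = 4.368 kΩ.
V_A = 12.5 × 4.368/21.47 = 2.543 mV.
Branch current I = V_A/R_A = 2.543/5.28 = 0.4817 µA.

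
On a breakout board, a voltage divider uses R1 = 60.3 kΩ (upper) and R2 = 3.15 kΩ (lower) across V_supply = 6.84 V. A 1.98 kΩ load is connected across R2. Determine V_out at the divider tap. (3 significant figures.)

The load sits in parallel with R2, giving an effective lower resistance R2' = R2·R_L/(R2+R_L) = 1.216 kΩ.
Now apply the divider: V_out = 6.84 × 0.01976 = 0.1352 V.

V_out ≈ 0.135 V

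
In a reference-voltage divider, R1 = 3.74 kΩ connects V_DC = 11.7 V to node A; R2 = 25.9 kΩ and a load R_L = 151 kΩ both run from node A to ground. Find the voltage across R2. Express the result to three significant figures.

R2 ‖ R_L = (25.9 × 151)/(25.9 + 151) = 22.11 kΩ.
Now apply the divider: V_out = 11.7 × 0.8553 = 10.01 V.

V_out ≈ 10.0 V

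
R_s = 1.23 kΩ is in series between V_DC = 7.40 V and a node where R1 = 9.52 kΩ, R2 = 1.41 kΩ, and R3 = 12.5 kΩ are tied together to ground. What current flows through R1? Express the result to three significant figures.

I ≈ 0.370 mA

Equivalent of the parallel group: R_p = 1.118 kΩ.
V_A by voltage divider: V_A = 7.40 × 1.118/(1.23 + 1.118) = 3.524 V.
I(R1) = V_A / R1 = 3.524/9.52 = 0.3702 mA.
(Equivalently: I_total = 3.151 mA, then current-divider fraction G_k/ΣG = 0.1175.)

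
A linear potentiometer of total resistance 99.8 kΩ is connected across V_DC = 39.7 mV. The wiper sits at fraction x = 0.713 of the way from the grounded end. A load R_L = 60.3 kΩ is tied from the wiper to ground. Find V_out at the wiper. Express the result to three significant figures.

Lower segment x·R_p = 71.16 kΩ; upper segment (1−x)·R_p = 28.64 kΩ.
R_L loads the lower segment: effective lower R = 32.64 kΩ.
V_out = 39.7 × 32.64/(28.64 + 32.64) = 21.14 mV.
(Unloaded: V_out = x·V_DC = 28.3 mV.)

V_out ≈ 21.1 mV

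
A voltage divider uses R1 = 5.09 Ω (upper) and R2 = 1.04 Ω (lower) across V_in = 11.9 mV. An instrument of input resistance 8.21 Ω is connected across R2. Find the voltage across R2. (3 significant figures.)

V_out ≈ 1.83 mV

R2 ‖ R_L = (1.04 × 8.21)/(1.04 + 8.21) = 0.9231 Ω.
Now apply the divider: V_out = 11.9 × 0.1535 = 1.827 mV.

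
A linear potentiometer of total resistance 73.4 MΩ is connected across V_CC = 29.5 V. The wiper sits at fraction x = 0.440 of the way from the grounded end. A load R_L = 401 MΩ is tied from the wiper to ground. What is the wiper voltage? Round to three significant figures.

Split the track: R_lower = x·R_p = 32.30 MΩ, R_upper = (1−x)·R_p = 41.10 MΩ.
R_L loads the lower segment: effective lower R = 29.89 MΩ.
Then V_out = V_CC · 29.89/(41.10 + 29.89) = 12.42 V.
(Unloaded: V_out = x·V_CC = 13.0 V.)

V_out ≈ 12.4 V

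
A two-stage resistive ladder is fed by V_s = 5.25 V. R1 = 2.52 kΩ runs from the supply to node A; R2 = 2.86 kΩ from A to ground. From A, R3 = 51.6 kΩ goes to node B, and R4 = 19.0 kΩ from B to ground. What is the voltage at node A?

The second stage (R3 + R4 = 70.60 kΩ) loads node A in parallel with R2.
Effective lower resistance at A: R2 ‖ 70.60 = 2.749 kΩ.
So V_A = 5.25 × 0.5217 = 2.739 V.

V_A ≈ 2.74 V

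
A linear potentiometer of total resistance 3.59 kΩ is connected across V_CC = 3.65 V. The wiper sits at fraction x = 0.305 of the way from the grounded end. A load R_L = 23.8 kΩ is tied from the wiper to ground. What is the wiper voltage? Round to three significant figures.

The pot divides into 2.495 kΩ above the wiper and 1.095 kΩ below.
R_L loads the lower segment: effective lower R = 1.047 kΩ.
V_out = 3.65 × 1.047/(2.495 + 1.047) = 1.079 V.

V_out ≈ 1.08 V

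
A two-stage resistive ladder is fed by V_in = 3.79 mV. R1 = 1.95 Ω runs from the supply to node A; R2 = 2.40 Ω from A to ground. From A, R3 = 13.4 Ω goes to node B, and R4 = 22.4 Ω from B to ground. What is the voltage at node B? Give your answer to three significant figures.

V_B ≈ 1.27 mV

Looking into the second stage from A: R3 + R4 = 35.80 Ω appears in parallel with R2.
R2 ‖ (R3+R4) = 2.249 Ω.
So V_A = 3.79 × 0.5356 = 2.030 mV.
V_B = V_A × 0.6257 = 1.270 mV.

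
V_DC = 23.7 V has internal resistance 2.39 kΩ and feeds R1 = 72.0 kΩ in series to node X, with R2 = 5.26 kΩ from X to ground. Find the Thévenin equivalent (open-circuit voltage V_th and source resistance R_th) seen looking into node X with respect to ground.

V_th ≈ 1.57 V, R_th ≈ 4.91 kΩ

R1' = 2.39 + 72.0 = 74.39 kΩ (source resistance + R1).
With X open, the divider is unloaded: V_th = 23.7 × 5.26/79.65 = 1.565 V.
Zeroing V_DC shorts the top of R1' to ground, so R_th = R1' ‖ R2 = 4.913 kΩ.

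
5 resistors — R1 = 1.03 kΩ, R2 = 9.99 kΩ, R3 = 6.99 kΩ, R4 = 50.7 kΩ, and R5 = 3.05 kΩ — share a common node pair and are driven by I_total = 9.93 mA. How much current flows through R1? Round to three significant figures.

Total conductance ΣG = 1/1.03 + 1/9.99 + 1/6.99 + 1/50.7 + 1/3.05 = 1.562 (units of 1/kΩ).
Current divider: I(R1) = I_total · G_k/ΣG = 9.93 × (0.9709/1.562) = 9.93 × 0.6217 = 6.174 mA.

I ≈ 6.17 mA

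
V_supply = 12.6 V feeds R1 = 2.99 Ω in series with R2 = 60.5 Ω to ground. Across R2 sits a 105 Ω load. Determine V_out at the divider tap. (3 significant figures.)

V_out ≈ 11.7 V

The load sits in parallel with R2, giving an effective lower resistance R2' = R2·R_L/(R2+R_L) = 38.38 Ω.
Now apply the divider: V_out = 12.6 × 0.9277 = 11.69 V.
(Unloaded it would be 12.0 V; the load pulls it down.)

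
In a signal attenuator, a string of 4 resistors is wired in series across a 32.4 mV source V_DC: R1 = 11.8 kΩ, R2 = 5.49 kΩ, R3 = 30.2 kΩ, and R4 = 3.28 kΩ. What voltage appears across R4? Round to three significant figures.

Series total: ΣR = 11.8 + 5.49 + 30.2 + 3.28 = 50.77 kΩ.
V = V_DC · R/ΣR = 32.4 × 0.06461 = 2.093 mV.

V ≈ 2.09 mV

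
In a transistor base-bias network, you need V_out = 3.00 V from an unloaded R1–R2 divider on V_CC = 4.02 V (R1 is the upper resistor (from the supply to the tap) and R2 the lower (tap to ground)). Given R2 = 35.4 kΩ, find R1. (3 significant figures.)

R1 ≈ 12.0 kΩ

Required fraction k = V_out/V_CC = 0.7463.
So R1 = R2 · (V_CC/V_out − 1) = 35.4 × (4.02/3.00 − 1) = 35.4 × 0.3400 = 12.04 kΩ.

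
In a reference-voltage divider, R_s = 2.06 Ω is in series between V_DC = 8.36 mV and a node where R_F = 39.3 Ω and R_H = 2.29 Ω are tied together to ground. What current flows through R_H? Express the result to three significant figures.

I ≈ 1.87 mA

Parallel bank: R_p = 1/(1/39.3 + 1/2.29) = 2.164 Ω.
V_A = 8.36 × 2.164/4.224 = 4.283 mV.
Branch current I = V_A/R_H = 4.283/2.29 = 1.870 mA.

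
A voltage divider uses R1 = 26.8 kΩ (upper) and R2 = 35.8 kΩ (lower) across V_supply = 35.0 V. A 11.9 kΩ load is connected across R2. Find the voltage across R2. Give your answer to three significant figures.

V_out ≈ 8.75 V

The load sits in parallel with R2, giving an effective lower resistance R2' = R2·R_L/(R2+R_L) = 8.931 kΩ.
Now apply the divider: V_out = 35.0 × 0.2500 = 8.748 V.
(Unloaded it would be 20.0 V; the load pulls it down.)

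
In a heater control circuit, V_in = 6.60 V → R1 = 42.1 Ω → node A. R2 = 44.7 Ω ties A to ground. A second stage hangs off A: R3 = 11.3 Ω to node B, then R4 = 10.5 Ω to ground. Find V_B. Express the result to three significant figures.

Node A sees R2 in parallel with the series input of stage 2, R3 + R4 = 21.80 Ω.
Effective lower resistance at A: R2 ‖ 21.80 = 14.65 Ω.
So V_A = 6.60 × 0.2582 = 1.704 V.
Then the unloaded second divider: V_B = V_A × R4/(R3+R4) = 1.704 × 0.4817 = 0.8208 V.

V_B ≈ 0.821 V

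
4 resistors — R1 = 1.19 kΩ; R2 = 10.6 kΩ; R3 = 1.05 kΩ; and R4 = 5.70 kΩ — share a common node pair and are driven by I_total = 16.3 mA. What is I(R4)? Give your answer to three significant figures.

I ≈ 1.39 mA

Conductances: ΣG = 1/1.19 + 1/10.6 + 1/1.05 + 1/5.70 = 2.062 (1/kΩ).
R4 takes the fraction G_k/ΣG = 0.1754/2.062 = 0.08506, so I = 16.3 × 0.08506 = 1.386 mA.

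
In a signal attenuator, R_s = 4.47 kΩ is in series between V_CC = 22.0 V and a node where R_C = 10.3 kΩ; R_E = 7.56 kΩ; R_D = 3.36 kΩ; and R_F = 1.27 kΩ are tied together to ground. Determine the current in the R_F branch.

I ≈ 2.52 mA

Parallel bank: R_p = 1/(1/10.3 + 1/7.56 + 1/3.36 + 1/1.27) = 0.7608 kΩ.
V_A = 22.0 × 0.7608/5.231 = 3.200 V.
Branch current I = V_A/R_F = 3.200/1.27 = 2.520 mA.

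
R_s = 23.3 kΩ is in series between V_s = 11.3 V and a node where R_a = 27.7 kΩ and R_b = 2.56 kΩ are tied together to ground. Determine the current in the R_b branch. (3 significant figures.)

I ≈ 0.403 mA

Equivalent of the parallel group: R_p = 2.343 kΩ.
V_A = 11.3 × 2.343/25.64 = 1.033 V.
I(R_b) = V_A / R_b = 1.033/2.56 = 0.4034 mA.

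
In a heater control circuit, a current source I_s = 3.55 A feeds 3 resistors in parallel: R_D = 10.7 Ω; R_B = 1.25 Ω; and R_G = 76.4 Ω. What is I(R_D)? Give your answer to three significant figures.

ΣG = 1/10.7 + 1/1.25 + 1/76.4 = 0.9065.
By the current-divider rule, I = I_s · G_k/ΣG = 3.55 × 0.1031 = 0.3660 A.

I ≈ 0.366 A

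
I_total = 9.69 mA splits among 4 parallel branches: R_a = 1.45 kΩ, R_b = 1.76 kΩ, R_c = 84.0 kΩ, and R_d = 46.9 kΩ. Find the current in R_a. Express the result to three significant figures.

ΣG = 1/1.45 + 1/1.76 + 1/84.0 + 1/46.9 = 1.291.
By the current-divider rule, I = I_total · G_k/ΣG = 9.69 × 0.5342 = 5.176 mA.

I ≈ 5.18 mA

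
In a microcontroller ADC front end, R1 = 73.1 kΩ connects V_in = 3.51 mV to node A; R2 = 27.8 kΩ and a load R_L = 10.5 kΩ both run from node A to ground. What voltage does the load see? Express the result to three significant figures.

V_out ≈ 0.331 mV

First combine the lower leg with the load: R2 ‖ R_L = 7.621 kΩ.
Voltage divider with the loaded lower leg: V_out = 3.51 × 7.621/(73.1 + 7.621) = 3.51 × 0.09442 = 0.3314 mV.
(Unloaded it would be 0.967 mV; the load pulls it down.)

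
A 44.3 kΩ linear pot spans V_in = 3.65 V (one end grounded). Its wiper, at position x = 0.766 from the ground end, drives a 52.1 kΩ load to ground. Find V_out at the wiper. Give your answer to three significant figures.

V_out ≈ 2.43 V

Lower segment x·R_p = 33.93 kΩ; upper segment (1−x)·R_p = 10.37 kΩ.
(x·R_p) ‖ R_L = 20.55 kΩ.
Loaded-divider output: V_out = 3.65 × 0.6647 = 2.426 V.
(Unloaded: V_out = x·V_in = 2.80 V.)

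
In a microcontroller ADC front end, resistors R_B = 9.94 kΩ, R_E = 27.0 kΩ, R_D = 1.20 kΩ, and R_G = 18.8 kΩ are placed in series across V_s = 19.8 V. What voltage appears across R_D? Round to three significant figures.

V ≈ 0.417 V

Total series resistance ΣR = 9.94 + 27.0 + 1.20 + 18.8 = 56.94 kΩ.
Voltage divider: V = V_s · (1.200 / 56.94) = 19.8 × 0.02107 = 0.4173 V.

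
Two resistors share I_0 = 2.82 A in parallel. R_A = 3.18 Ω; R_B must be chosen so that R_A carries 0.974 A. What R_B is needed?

Two-branch current divider: I_A = I_0 · R_B/(R_A + R_B).
With f = 0.3454, R_B = R_A · f/(1−f) = 3.18 × 0.5276 = 1.678 Ω.

R_B ≈ 1.68 Ω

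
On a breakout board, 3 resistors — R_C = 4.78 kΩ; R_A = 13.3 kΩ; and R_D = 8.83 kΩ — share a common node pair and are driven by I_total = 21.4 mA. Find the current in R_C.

Conductances: ΣG = 1/4.78 + 1/13.3 + 1/8.83 = 0.3976 (1/kΩ).
By the current-divider rule, I = I_total · G_k/ΣG = 21.4 × 0.5261 = 11.26 mA.

I ≈ 11.3 mA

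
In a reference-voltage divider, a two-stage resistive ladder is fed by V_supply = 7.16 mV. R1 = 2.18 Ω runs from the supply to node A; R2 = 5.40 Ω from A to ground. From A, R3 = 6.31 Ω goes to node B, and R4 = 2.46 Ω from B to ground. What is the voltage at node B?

Node A sees R2 in parallel with the series input of stage 2, R3 + R4 = 8.770 Ω.
Effective lower resistance at A: R2 ‖ 8.770 = 3.342 Ω.
First divider: V_A = V_supply · 3.342/(2.18 + 3.342) = 4.333 mV.
Stage 2 is unloaded, so V_B = V_A · R4/(R3+R4) = 4.333 × 2.46/8.770 = 1.216 mV.

V_B ≈ 1.22 mV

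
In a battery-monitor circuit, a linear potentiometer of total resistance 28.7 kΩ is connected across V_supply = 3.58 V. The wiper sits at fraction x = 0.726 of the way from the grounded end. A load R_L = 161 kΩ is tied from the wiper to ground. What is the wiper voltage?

The pot divides into 7.864 kΩ above the wiper and 20.84 kΩ below.
(x·R_p) ‖ R_L = 18.45 kΩ.
Loaded-divider output: V_out = 3.58 × 0.7011 = 2.510 V.

V_out ≈ 2.51 V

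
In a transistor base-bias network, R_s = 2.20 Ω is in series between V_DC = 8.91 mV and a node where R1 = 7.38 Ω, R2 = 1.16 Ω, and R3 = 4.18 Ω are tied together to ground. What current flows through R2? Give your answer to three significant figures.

Equivalent of the parallel group: R_p = 0.8085 Ω.
Node voltage V_A = V_DC · R_p/(R_s + R_p) = 8.91 × 0.2687 = 2.395 mV.
I(R2) = V_A / R2 = 2.395/1.16 = 2.064 mA.
(Equivalently: I_total = 2.962 mA, then current-divider fraction G_k/ΣG = 0.6970.)

I ≈ 2.06 mA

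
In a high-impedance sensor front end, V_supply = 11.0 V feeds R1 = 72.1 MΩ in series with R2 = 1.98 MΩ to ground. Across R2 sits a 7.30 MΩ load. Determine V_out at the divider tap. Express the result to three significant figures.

First combine the lower leg with the load: R2 ‖ R_L = 1.558 MΩ.
Then V_out = V_supply · R2'/(R1 + R2') = 11.0 × 1.558/73.66 = 0.2326 V.

V_out ≈ 0.233 V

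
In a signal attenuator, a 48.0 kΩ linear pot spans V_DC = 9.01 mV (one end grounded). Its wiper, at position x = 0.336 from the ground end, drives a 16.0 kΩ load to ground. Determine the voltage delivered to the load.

V_out ≈ 1.81 mV

Split the track: R_lower = x·R_p = 16.13 kΩ, R_upper = (1−x)·R_p = 31.87 kΩ.
(x·R_p) ‖ R_L = 8.032 kΩ.
Then V_out = V_DC · 8.032/(31.87 + 8.032) = 1.814 mV.
(Unloaded: V_out = x·V_DC = 3.03 mV.)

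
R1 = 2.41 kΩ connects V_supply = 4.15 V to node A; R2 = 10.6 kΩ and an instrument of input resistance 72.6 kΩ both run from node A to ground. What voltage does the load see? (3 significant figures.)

V_out ≈ 3.29 V

First combine the lower leg with the load: R2 ‖ R_L = 9.250 kΩ.
Voltage divider with the loaded lower leg: V_out = 4.15 × 9.250/(2.41 + 9.250) = 4.15 × 0.7933 = 3.292 V.
(Unloaded it would be 3.38 V; the load pulls it down.)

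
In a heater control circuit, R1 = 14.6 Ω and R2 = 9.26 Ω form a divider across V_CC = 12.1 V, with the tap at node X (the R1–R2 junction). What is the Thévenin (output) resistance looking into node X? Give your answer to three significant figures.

With V_CC suppressed (replaced by a short), R_th = R1 ‖ R2 = (14.60 × 9.26)/(14.60 + 9.26) = 5.666 Ω.

R_th ≈ 5.67 Ω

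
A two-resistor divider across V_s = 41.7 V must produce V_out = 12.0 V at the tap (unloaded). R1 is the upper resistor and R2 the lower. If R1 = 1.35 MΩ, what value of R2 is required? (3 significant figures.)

Required fraction k = V_out/V_s = 0.2878.
So R2 = R1 · V_out/(V_s − V_out) = 1.35 × 12.0/(41.7 − 12.0) = 1.35 × 0.4040 = 0.5455 MΩ.

R2 ≈ 0.545 MΩ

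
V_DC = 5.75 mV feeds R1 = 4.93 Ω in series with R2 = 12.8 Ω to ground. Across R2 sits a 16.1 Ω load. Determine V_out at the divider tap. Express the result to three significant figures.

First combine the lower leg with the load: R2 ‖ R_L = 7.131 Ω.
Now apply the divider: V_out = 5.75 × 0.5912 = 3.400 mV.

V_out ≈ 3.40 mV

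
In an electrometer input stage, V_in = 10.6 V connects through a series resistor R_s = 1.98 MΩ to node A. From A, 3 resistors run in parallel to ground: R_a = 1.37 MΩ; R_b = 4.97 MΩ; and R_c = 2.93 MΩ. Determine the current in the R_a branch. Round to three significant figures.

Combine the parallel branches: R_p = (1/1.37 + 1/4.97 + 1/2.93)⁻¹ = 0.7859 MΩ.
V_A by voltage divider: V_A = 10.6 × 0.7859/(1.98 + 0.7859) = 3.012 V.
Branch current I = V_A/R_a = 3.012/1.37 = 2.198 µA.
(Check via current divider: I_total = 3.832 µA; share G_k/ΣG = 0.5736 → same result.)

I ≈ 2.20 µA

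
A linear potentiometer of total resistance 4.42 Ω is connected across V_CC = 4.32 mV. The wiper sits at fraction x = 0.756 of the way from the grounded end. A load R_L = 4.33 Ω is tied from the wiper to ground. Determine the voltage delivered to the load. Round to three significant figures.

V_out ≈ 2.75 mV

Lower segment x·R_p = 3.342 Ω; upper segment (1−x)·R_p = 1.078 Ω.
(x·R_p) ‖ R_L = 1.886 Ω.
Loaded-divider output: V_out = 4.32 × 0.6362 = 2.748 mV.
(Unloaded: V_out = x·V_CC = 3.27 mV.)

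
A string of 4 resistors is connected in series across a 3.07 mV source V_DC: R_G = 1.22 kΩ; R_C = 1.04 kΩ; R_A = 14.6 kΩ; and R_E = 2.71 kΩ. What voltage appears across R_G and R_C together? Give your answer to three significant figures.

ΣR = 1.22 + 1.04 + 14.6 + 2.71 = 19.57 kΩ.
R_{R_G..R_C} = 1.22 + 1.04 = 2.260 kΩ.
By the voltage-divider rule, V = 3.07 × 2.260/19.57 = 0.3545 mV.

V ≈ 0.355 mV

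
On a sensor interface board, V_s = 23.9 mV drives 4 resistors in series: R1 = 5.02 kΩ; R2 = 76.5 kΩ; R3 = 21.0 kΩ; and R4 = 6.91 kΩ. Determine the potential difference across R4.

V ≈ 1.51 mV

Series total: ΣR = 5.02 + 76.5 + 21.0 + 6.91 = 109.4 kΩ.
Voltage divider: V = V_s · (6.910 / 109.4) = 23.9 × 0.06315 = 1.509 mV.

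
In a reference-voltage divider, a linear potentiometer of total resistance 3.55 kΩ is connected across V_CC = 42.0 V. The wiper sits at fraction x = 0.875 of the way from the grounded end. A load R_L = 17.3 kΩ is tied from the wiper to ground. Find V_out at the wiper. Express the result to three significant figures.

V_out ≈ 35.9 V

Split the track: R_lower = x·R_p = 3.106 kΩ, R_upper = (1−x)·R_p = 0.4437 kΩ.
Lower segment in parallel with the load: 3.106 ‖ 17.3 = 2.633 kΩ.
Then V_out = V_CC · 2.633/(0.4437 + 2.633) = 35.94 V.
(Unloaded: V_out = x·V_CC = 36.8 V.)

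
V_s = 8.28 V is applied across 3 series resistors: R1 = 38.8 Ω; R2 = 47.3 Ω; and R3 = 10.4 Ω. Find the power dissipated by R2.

The common current is I = 8.28/96.50 = 0.08580 A.
V(R2) = I·R = 4.058 V; P = V·I = 4.058 × 0.08580 = 0.3482 W.

P ≈ 0.348 W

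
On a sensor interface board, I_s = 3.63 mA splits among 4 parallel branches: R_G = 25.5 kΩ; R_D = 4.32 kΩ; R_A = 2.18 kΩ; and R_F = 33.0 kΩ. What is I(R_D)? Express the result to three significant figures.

ΣG = 1/25.5 + 1/4.32 + 1/2.18 + 1/33.0 = 0.7597.
Current divider: I(R_D) = I_s · G_k/ΣG = 3.63 × (0.2315/0.7597) = 3.63 × 0.3047 = 1.106 mA.

I ≈ 1.11 mA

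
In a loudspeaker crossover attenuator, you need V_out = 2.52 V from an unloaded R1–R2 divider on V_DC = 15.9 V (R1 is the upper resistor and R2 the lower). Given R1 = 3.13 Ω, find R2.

R2 ≈ 0.590 Ω

The divider ratio is R2/(R1+R2) = 2.52/15.9 = 0.1585.
So R2 = R1 · V_out/(V_DC − V_out) = 3.13 × 2.52/(15.9 − 2.52) = 3.13 × 0.1883 = 0.5895 Ω.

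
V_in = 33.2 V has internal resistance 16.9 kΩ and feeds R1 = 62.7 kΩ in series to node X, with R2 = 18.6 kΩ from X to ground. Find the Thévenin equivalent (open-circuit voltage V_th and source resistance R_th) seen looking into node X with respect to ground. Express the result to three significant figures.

V_th ≈ 6.29 V, R_th ≈ 15.1 kΩ

R1' = 16.9 + 62.7 = 79.60 kΩ (source resistance + R1).
Open-circuit (no load on X): V_th = V_in · R2/(R1' + R2) = 33.2 × 18.6/(79.60 + 18.6) = 6.288 V.
Zeroing V_in shorts the top of R1' to ground, so R_th = R1' ‖ R2 = 15.08 kΩ.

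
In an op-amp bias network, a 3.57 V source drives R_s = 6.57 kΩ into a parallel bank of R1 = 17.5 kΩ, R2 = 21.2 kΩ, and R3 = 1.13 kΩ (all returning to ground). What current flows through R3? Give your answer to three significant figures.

I ≈ 0.421 mA

Combine the parallel branches: R_p = (1/17.5 + 1/21.2 + 1/1.13)⁻¹ = 1.011 kΩ.
V_A = 3.57 × 1.011/7.581 = 0.4760 V.
I(R3) = V_A / R3 = 0.4760/1.13 = 0.4213 mA.
(Equivalently: I_total = 0.4709 mA, then current-divider fraction G_k/ΣG = 0.8946.)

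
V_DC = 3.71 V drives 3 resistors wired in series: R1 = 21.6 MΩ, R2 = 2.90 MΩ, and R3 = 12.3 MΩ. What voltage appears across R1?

Series total: ΣR = 21.6 + 2.90 + 12.3 = 36.80 MΩ.
Voltage divider: V = V_DC · (21.60 / 36.80) = 3.71 × 0.5870 = 2.178 V.

V ≈ 2.18 V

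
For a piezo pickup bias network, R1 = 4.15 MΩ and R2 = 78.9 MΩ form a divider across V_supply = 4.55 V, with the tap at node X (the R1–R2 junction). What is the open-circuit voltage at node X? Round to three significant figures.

V_th ≈ 4.32 V

With X open, the divider is unloaded: V_th = 4.55 × 78.9/83.05 = 4.323 V.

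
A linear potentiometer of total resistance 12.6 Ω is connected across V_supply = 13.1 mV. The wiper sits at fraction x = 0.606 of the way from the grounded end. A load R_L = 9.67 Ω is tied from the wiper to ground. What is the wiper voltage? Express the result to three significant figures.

V_out ≈ 6.05 mV

The pot divides into 4.964 Ω above the wiper and 7.636 Ω below.
R_L loads the lower segment: effective lower R = 4.267 Ω.
V_out = 13.1 × 4.267/(4.964 + 4.267) = 6.055 mV.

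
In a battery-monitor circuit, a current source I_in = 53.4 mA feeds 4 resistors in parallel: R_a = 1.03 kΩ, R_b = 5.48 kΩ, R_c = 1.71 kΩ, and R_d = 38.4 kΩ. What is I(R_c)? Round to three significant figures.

ΣG = 1/1.03 + 1/5.48 + 1/1.71 + 1/38.4 = 1.764.
By the current-divider rule, I = I_in · G_k/ΣG = 53.4 × 0.3315 = 17.70 mA.

I ≈ 17.7 mA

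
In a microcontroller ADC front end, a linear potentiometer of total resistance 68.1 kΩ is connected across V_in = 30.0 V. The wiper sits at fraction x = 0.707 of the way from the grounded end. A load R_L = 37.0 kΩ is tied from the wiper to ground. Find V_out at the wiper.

Lower segment x·R_p = 48.15 kΩ; upper segment (1−x)·R_p = 19.95 kΩ.
(x·R_p) ‖ R_L = 20.92 kΩ.
Then V_out = V_in · 20.92/(19.95 + 20.92) = 15.36 V.

V_out ≈ 15.4 V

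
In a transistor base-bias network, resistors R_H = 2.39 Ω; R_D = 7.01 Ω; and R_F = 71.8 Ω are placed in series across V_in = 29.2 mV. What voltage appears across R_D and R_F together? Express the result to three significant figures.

Total series resistance ΣR = 2.39 + 7.01 + 71.8 = 81.20 Ω.
R_{R_D..R_F} = 7.01 + 71.8 = 78.81 Ω.
Voltage divider: V = V_in · (78.81 / 81.20) = 29.2 × 0.9706 = 28.34 mV.

V ≈ 28.3 mV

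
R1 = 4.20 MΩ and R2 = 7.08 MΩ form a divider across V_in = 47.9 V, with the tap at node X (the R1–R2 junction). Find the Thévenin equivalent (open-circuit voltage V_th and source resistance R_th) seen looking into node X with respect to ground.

Open-circuit (no load on X): V_th = V_in · R2/(R1 + R2) = 47.9 × 7.08/(4.200 + 7.08) = 30.06 V.
Looking into X with the source shorted: R_th = R1·R2/(R1+R2) = 4.200 × 7.08/11.28 = 2.636 MΩ.

V_th ≈ 30.1 V, R_th ≈ 2.64 MΩ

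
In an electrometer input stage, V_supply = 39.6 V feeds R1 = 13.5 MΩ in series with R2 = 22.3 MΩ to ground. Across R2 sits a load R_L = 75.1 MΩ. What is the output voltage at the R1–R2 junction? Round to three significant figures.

First combine the lower leg with the load: R2 ‖ R_L = 17.19 MΩ.
Now apply the divider: V_out = 39.6 × 0.5602 = 22.18 V.

V_out ≈ 22.2 V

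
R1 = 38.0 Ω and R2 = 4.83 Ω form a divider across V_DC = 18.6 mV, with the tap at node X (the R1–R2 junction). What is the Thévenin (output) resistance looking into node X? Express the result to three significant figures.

Looking into X with the source shorted: R_th = R1·R2/(R1+R2) = 38.00 × 4.83/42.83 = 4.285 Ω.

R_th ≈ 4.29 Ω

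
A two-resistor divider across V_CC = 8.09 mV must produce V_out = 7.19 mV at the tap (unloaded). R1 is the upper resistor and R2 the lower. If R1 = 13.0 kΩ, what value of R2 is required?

R2 ≈ 104 kΩ

V_out/V_CC = R2/(R1+R2) = 0.8888.
Rearranging, R2 = R1·k/(1−k) = 13.0 × 7.989 = 103.9 kΩ.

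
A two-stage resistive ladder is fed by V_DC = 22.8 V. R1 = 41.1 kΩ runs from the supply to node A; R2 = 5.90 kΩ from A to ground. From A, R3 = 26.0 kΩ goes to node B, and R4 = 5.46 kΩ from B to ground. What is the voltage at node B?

V_B ≈ 0.427 V

The second stage (R3 + R4 = 31.46 kΩ) loads node A in parallel with R2.
Effective lower resistance at A: R2 ‖ 31.46 = 4.968 kΩ.
First divider: V_A = V_DC · 4.968/(41.1 + 4.968) = 2.459 V.
Stage 2 is unloaded, so V_B = V_A · R4/(R3+R4) = 2.459 × 5.46/31.46 = 0.4267 V.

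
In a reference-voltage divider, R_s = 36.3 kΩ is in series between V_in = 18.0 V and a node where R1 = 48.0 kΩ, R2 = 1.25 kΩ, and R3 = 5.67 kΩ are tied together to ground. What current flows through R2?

I ≈ 0.387 mA

Combine the parallel branches: R_p = (1/48.0 + 1/1.25 + 1/5.67)⁻¹ = 1.003 kΩ.
V_A by voltage divider: V_A = 18.0 × 1.003/(36.3 + 1.003) = 0.4839 V.
I(R2) = V_A / R2 = 0.4839/1.25 = 0.3871 mA.
(Equivalently: I_total = 0.4825 mA, then current-divider fraction G_k/ΣG = 0.8022.)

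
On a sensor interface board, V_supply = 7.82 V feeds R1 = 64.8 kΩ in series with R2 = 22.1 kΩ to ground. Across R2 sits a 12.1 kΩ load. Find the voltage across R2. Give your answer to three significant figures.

First combine the lower leg with the load: R2 ‖ R_L = 7.819 kΩ.
Then V_out = V_supply · R2'/(R1 + R2') = 7.82 × 7.819/72.62 = 0.8420 V.
(Unloaded it would be 1.99 V; the load pulls it down.)

V_out ≈ 0.842 V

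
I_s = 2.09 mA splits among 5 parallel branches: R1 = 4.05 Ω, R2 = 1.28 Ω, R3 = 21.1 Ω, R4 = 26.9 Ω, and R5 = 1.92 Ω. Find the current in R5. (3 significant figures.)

Conductances: ΣG = 1/4.05 + 1/1.28 + 1/21.1 + 1/26.9 + 1/1.92 = 1.634 (1/Ω).
Current divider: I(R5) = I_s · G_k/ΣG = 2.09 × (0.5208/1.634) = 2.09 × 0.3188 = 0.6664 mA.

I ≈ 0.666 mA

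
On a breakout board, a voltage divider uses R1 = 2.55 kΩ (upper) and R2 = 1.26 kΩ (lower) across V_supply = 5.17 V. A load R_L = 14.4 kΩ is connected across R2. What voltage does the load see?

V_out ≈ 1.62 V

First combine the lower leg with the load: R2 ‖ R_L = 1.159 kΩ.
Voltage divider with the loaded lower leg: V_out = 5.17 × 1.159/(2.55 + 1.159) = 5.17 × 0.3124 = 1.615 V.
(Unloaded it would be 1.71 V; the load pulls it down.)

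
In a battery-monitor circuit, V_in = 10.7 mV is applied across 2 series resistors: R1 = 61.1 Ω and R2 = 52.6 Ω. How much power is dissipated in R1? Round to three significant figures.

P ≈ 0.541 µW

Series current I = V_in/ΣR = 10.7/113.7 = 0.09411 mA.
V(R1) = I·R = 5.750 mV; P = V·I = 5.750 × 0.09411 = 0.5411 µW.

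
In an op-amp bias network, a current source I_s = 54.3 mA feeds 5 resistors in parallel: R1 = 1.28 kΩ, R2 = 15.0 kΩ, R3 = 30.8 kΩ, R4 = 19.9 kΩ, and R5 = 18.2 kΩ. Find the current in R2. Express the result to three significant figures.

ΣG = 1/1.28 + 1/15.0 + 1/30.8 + 1/19.9 + 1/18.2 = 0.9856.
R2 takes the fraction G_k/ΣG = 0.06667/0.9856 = 0.06764, so I = 54.3 × 0.06764 = 3.673 mA.

I ≈ 3.67 mA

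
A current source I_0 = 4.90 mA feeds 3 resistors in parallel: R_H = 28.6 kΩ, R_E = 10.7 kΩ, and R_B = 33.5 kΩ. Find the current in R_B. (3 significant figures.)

ΣG = 1/28.6 + 1/10.7 + 1/33.5 = 0.1583.
Current divider: I(R_B) = I_0 · G_k/ΣG = 4.90 × (0.02985/0.1583) = 4.90 × 0.1886 = 0.9241 mA.

I ≈ 0.924 mA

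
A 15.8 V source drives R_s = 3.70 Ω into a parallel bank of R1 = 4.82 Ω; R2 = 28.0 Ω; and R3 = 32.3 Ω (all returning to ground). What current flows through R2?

Equivalent of the parallel group: R_p = 3.648 Ω.
Node voltage V_A = V_s · R_p/(R_s + R_p) = 15.8 × 0.4964 = 7.844 V.
I(R2) = V_A / R2 = 7.844/28.0 = 0.2801 A.
(Check via current divider: I_total = 2.150 A; share G_k/ΣG = 0.1303 → same result.)

I ≈ 0.280 A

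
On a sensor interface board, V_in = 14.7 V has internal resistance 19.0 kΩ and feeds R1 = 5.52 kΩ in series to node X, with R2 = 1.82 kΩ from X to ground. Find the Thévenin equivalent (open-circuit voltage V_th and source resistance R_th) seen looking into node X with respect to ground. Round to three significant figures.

V_th ≈ 1.02 V, R_th ≈ 1.69 kΩ

R1' = 19.0 + 5.52 = 24.52 kΩ (source resistance + R1).
Open-circuit (no load on X): V_th = V_in · R2/(R1' + R2) = 14.7 × 1.82/(24.52 + 1.82) = 1.016 V.
Looking into X with the source shorted: R_th = R1'·R2/(R1'+R2) = 24.52 × 1.82/26.34 = 1.694 kΩ.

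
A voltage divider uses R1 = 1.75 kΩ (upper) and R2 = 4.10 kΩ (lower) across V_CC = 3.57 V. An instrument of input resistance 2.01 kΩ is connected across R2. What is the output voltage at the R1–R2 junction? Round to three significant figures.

R2 ‖ R_L = (4.10 × 2.01)/(4.10 + 2.01) = 1.349 kΩ.
Voltage divider with the loaded lower leg: V_out = 3.57 × 1.349/(1.75 + 1.349) = 3.57 × 0.4353 = 1.554 V.

V_out ≈ 1.55 V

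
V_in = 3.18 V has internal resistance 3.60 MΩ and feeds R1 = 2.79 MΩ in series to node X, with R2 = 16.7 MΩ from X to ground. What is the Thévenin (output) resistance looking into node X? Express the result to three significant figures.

R1' = 3.60 + 2.79 = 6.390 MΩ (source resistance + R1).
Zeroing V_in shorts the top of R1' to ground, so R_th = R1' ‖ R2 = 4.622 MΩ.

R_th ≈ 4.62 MΩ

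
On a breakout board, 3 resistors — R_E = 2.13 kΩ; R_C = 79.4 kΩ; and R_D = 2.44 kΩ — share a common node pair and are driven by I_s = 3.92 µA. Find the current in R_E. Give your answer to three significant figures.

Conductances: ΣG = 1/2.13 + 1/79.4 + 1/2.44 = 0.8919 (1/kΩ).
R_E takes the fraction G_k/ΣG = 0.4695/0.8919 = 0.5264, so I = 3.92 × 0.5264 = 2.063 µA.

I ≈ 2.06 µA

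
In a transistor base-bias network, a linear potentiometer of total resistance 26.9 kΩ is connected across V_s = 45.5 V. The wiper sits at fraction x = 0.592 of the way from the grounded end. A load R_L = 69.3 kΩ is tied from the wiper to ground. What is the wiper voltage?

Split the track: R_lower = x·R_p = 15.92 kΩ, R_upper = (1−x)·R_p = 10.98 kΩ.
Lower segment in parallel with the load: 15.92 ‖ 69.3 = 12.95 kΩ.
Loaded-divider output: V_out = 45.5 × 0.5413 = 24.63 V.

V_out ≈ 24.6 V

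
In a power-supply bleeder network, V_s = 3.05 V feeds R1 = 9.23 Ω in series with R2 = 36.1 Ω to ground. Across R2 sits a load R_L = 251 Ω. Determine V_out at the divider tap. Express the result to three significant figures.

First combine the lower leg with the load: R2 ‖ R_L = 31.56 Ω.
Voltage divider with the loaded lower leg: V_out = 3.05 × 31.56/(9.23 + 31.56) = 3.05 × 0.7737 = 2.360 V.

V_out ≈ 2.36 V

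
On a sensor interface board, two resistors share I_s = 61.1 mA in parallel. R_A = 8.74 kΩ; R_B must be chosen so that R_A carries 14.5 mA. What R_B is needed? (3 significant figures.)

R_B ≈ 2.72 kΩ

Two-branch current divider: I_A = I_s · R_B/(R_A + R_B).
With f = 0.2373, R_B = R_A · f/(1−f) = 8.74 × 0.3112 = 2.720 kΩ.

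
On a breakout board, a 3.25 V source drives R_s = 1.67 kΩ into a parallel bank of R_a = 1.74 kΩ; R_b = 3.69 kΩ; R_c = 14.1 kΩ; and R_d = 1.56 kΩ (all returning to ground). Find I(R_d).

I ≈ 0.578 mA

Parallel bank: R_p = 1/(1/1.74 + 1/3.69 + 1/14.1 + 1/1.56) = 0.6420 kΩ.
V_A = 3.25 × 0.6420/2.312 = 0.9025 V.
Branch current I = V_A/R_d = 0.9025/1.56 = 0.5785 mA.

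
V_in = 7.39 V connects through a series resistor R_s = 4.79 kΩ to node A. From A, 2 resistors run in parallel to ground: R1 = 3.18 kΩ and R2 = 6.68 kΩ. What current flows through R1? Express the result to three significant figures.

Parallel bank: R_p = 1/(1/3.18 + 1/6.68) = 2.154 kΩ.
V_A = 7.39 × 2.154/6.944 = 2.293 V.
Branch current I = V_A/R1 = 2.293/3.18 = 0.7210 mA.

I ≈ 0.721 mA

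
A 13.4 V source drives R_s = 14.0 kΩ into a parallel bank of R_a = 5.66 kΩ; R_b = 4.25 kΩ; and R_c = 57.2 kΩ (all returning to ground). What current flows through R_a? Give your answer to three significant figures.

I ≈ 0.338 mA

Parallel bank: R_p = 1/(1/5.66 + 1/4.25 + 1/57.2) = 2.329 kΩ.
V_A by voltage divider: V_A = 13.4 × 2.329/(14.0 + 2.329) = 1.911 V.
Branch current I = V_A/R_a = 1.911/5.66 = 0.3376 mA.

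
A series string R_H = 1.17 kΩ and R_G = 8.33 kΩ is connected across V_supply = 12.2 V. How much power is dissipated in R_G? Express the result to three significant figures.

P ≈ 13.7 mW

ΣR = 9.500 kΩ → I = 12.2/9.500 = 1.284 mA.
V(R_G) = I·R = 10.70 V; P = V·I = 10.70 × 1.284 = 13.74 mW.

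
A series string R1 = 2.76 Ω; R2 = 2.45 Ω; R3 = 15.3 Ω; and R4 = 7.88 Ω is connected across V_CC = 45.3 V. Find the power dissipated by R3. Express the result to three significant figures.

The common current is I = 45.3/28.39 = 1.596 A.
P = I²R = 2.546 × 15.3 = 38.95 W.

P ≈ 39.0 W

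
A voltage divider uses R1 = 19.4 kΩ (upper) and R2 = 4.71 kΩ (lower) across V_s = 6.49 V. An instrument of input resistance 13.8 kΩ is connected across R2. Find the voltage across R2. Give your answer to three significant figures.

V_out ≈ 0.995 V

The load sits in parallel with R2, giving an effective lower resistance R2' = R2·R_L/(R2+R_L) = 3.512 kΩ.
Voltage divider with the loaded lower leg: V_out = 6.49 × 3.512/(19.4 + 3.512) = 6.49 × 0.1533 = 0.9947 V.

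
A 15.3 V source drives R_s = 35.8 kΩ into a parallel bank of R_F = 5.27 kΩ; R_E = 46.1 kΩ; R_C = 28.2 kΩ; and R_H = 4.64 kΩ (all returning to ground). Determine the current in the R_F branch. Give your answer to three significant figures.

Parallel bank: R_p = 1/(1/5.27 + 1/46.1 + 1/28.2 + 1/4.64) = 2.163 kΩ.
V_A = 15.3 × 2.163/37.96 = 0.8716 V.
I(R_F) = V_A / R_F = 0.8716/5.27 = 0.1654 mA.

I ≈ 0.165 mA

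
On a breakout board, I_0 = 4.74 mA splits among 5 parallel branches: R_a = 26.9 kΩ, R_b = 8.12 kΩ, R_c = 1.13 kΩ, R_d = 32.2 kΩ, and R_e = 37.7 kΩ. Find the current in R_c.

I ≈ 3.80 mA

Total conductance ΣG = 1/26.9 + 1/8.12 + 1/1.13 + 1/32.2 + 1/37.7 = 1.103 (units of 1/kΩ).
R_c takes the fraction G_k/ΣG = 0.8850/1.103 = 0.8024, so I = 4.74 × 0.8024 = 3.803 mA.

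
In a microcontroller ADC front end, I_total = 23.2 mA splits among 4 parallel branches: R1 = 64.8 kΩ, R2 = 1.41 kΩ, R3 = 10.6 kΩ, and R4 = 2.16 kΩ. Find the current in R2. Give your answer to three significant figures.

I ≈ 12.8 mA

Conductances: ΣG = 1/64.8 + 1/1.41 + 1/10.6 + 1/2.16 = 1.282 (1/kΩ).
By the current-divider rule, I = I_total · G_k/ΣG = 23.2 × 0.5532 = 12.84 mA.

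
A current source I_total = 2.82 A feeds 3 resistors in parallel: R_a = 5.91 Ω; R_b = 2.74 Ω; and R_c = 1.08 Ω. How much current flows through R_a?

Total conductance ΣG = 1/5.91 + 1/2.74 + 1/1.08 = 1.460 (units of 1/Ω).
R_a takes the fraction G_k/ΣG = 0.1692/1.460 = 0.1159, so I = 2.82 × 0.1159 = 0.3268 A.

I ≈ 0.327 A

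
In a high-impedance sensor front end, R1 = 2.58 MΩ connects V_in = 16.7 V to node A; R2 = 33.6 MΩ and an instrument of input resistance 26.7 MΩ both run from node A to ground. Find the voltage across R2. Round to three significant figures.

V_out ≈ 14.2 V

First combine the lower leg with the load: R2 ‖ R_L = 14.88 MΩ.
Now apply the divider: V_out = 16.7 × 0.8522 = 14.23 V.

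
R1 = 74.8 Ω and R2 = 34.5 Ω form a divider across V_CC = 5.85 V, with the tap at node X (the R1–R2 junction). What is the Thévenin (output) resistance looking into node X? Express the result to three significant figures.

Looking into X with the source shorted: R_th = R1·R2/(R1+R2) = 74.80 × 34.5/109.3 = 23.61 Ω.

R_th ≈ 23.6 Ω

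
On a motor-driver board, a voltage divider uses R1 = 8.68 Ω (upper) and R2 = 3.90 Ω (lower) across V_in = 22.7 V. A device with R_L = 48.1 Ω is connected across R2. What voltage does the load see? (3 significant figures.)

First combine the lower leg with the load: R2 ‖ R_L = 3.607 Ω.
Now apply the divider: V_out = 22.7 × 0.2936 = 6.665 V.
(Unloaded it would be 7.04 V; the load pulls it down.)

V_out ≈ 6.66 V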